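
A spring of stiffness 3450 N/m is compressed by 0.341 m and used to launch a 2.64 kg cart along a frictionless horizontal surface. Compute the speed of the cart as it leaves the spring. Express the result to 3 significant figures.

v = 12.3 m/s

Spring PE converts entirely to kinetic energy: ½kx² = ½mv²
v = x√(k/m) = 0.341 × √(3450/2.64) = 12.33 m/s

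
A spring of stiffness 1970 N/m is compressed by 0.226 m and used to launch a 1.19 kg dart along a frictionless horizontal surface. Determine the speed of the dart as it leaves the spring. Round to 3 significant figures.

Spring PE converts entirely to kinetic energy: ½kx² = ½mv²
v = x√(k/m) = 0.226 × √(1970/1.19) = 9.195 m/s

v = 9.20 m/s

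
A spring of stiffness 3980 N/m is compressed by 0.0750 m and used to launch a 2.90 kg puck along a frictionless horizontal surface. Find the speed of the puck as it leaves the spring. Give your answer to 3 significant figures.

Spring PE converts entirely to kinetic energy: ½kx² = ½mv²
v = x√(k/m) = 0.0750 × √(3980/2.90) = 2.778 m/s

v = 2.78 m/s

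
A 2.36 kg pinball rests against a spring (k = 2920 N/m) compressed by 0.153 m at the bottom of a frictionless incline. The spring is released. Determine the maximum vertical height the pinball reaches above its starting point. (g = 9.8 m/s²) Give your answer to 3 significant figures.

h = 1.48 m

All spring PE becomes gravitational PE at the highest point: ½kx² = mgh
h = kx²/(2mg) = (2920)(0.153)²/(2 × 2.36 × 9.8) = 1.478 m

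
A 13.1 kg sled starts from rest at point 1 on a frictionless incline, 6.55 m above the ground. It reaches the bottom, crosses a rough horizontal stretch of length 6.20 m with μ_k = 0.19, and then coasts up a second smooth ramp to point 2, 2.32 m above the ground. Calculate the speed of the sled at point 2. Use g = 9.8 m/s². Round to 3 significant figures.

v = 7.73 m/s

Energy at 1: mgh₁ = (13.1)(9.8)(6.55) = 840.89 J
Friction loss: W_f = μ_k mg d = 151.2 J
At 2: ½mv² + mgh₂ = mgh₁ − W_f
½mv² = 840.89 − 151.2 − 297.84 = 391.82 J
v = √(2 × 391.82/13.1) = 7.734 m/s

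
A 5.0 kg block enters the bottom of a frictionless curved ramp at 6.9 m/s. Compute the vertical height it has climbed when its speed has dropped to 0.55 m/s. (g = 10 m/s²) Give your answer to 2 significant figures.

h = 2.4 m

Energy balance between the two points: ½mv₁² = ½mv₂² + mgh
h = (v₁² − v₂²)/(2g) = (6.9² − 0.55²)/(2 × 10) = 2.365 m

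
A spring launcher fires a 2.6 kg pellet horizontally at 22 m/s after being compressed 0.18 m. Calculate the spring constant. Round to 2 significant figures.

½kx² = ½mv²
k = mv²/x² = (2.6)(22)²/(0.18)² = 38840 N/m

k = 39000 N/m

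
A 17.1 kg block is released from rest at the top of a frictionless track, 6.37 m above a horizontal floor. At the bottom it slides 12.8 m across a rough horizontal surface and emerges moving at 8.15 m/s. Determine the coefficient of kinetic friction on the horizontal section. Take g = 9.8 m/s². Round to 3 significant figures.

μ_k = 0.233

Energy bookkeeping (friction removes W_f = μ_k N d):
mgh = ½mv² + μ_k m g d
mgh = 1067.5 J; ½mv² = 567.91 J
W_f = 1067.5 − 567.91 = 499.6 J
μ_k = W_f/(mg·d) = 499.6/(167.6 × 12.8) = 0.2329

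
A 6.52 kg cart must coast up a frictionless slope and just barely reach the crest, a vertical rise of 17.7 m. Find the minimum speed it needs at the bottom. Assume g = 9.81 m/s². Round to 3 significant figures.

v = 18.6 m/s

At the top it is momentarily at rest, so all KE converts to PE: ½mv² = mgh
v = √(2gh) = √(2 × 9.81 × 17.7) = 18.64 m/s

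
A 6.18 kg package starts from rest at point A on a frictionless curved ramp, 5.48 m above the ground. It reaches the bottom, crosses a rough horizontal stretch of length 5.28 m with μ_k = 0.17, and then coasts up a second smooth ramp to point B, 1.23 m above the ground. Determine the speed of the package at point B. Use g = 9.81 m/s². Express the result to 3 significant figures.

v = 8.11 m/s

Energy at A: mgh₁ = (6.18)(9.81)(5.48) = 332.23 J
Friction loss: W_f = μ_k mg d = 54.42 J
At B: ½mv² + mgh₂ = mgh₁ − W_f
½mv² = 332.23 − 54.42 − 74.570 = 203.24 J
v = √(2 × 203.24/6.18) = 8.110 m/s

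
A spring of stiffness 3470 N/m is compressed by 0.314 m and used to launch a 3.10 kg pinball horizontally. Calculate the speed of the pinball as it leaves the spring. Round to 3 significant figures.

v = 10.5 m/s

Spring PE converts entirely to kinetic energy: ½kx² = ½mv²
v = x√(k/m) = 0.314 × √(3470/3.10) = 10.51 m/s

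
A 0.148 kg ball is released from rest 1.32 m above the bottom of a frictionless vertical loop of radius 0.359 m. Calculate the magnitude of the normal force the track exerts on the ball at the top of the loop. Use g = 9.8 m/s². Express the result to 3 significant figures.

Energy from release to top (height 2r): mgh = ½mv_top² + mg(2r)
v_top² = 2g(h − 2r) = 2(9.8)(1.32 − 0.7180) = 11.799 m²/s²
At the top, both N and weight point toward the centre: N + mg = mv_top²/r
N = m(v_top²/r − g) = 0.148(11.799/0.359 − 9.8) = 3.414 N

N = 3.41 N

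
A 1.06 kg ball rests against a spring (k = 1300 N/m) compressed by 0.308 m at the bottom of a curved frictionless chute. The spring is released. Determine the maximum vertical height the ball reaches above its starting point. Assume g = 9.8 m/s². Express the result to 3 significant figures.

Energy conservation from release to the highest point: ½kx² = mgh
h = kx²/(2mg) = (1300)(0.308)²/(2 × 1.06 × 9.8) = 5.936 m

h = 5.94 m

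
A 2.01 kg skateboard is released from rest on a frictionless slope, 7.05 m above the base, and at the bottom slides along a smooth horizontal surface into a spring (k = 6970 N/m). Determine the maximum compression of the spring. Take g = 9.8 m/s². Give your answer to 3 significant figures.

x = 0.200 m

At max compression the skateboard is momentarily at rest: mgh = ½kx²
x = √(2mgh/k) = √(2 × 2.01 × 9.8 × 7.05 / 6970) = 0.1996 m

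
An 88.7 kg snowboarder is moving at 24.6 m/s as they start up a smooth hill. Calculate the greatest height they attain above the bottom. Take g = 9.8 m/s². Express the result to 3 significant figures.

Setting KE at the bottom equal to PE gained: ½mv² = mgh
h = v²/(2g) = 24.6²/(2 × 9.8) = 30.88 m

h = 30.9 m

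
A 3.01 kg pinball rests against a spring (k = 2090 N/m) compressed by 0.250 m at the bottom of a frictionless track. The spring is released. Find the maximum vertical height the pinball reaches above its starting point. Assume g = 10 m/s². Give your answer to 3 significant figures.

Energy conservation from release to the highest point: ½kx² = mgh
h = kx²/(2mg) = (2090)(0.250)²/(2 × 3.01 × 10) = 2.170 m

h = 2.17 m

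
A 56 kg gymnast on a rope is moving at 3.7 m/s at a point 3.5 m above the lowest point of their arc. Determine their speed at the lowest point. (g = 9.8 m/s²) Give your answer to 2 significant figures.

Energy conservation between the two points: ½mv₀² + mgh = ½mv²
The mass cancels from both sides.
v² = v₀² + 2gh = (3.7)² + 2(9.8)(3.5) = 82.290
v = √82.290 = 9.071 m/s

v = 9.1 m/s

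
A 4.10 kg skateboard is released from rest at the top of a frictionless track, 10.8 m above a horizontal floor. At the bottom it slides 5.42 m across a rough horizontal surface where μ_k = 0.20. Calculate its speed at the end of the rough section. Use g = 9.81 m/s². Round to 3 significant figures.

v = 13.8 m/s

Applying the work–energy principle:
mgh = ½mv² + μ_k m g d
W_f = μ_k mg d = (0.20)(4.10)(9.81)(5.42) = 43.60 J
½mv² = mgh − W_f = 434.39 − 43.60 = 390.79 J
v = √(2 × 390.79/4.10) = 13.81 m/s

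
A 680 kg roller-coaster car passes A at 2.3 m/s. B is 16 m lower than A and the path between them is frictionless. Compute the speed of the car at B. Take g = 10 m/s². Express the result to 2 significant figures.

v = 18 m/s

Energy conservation between the two points: ½mv₀² + mgh = ½mv²
v² = v₀² + 2gh = (2.3)² + 2(10)(16) = 325.29
v = √325.29 = 18.04 m/s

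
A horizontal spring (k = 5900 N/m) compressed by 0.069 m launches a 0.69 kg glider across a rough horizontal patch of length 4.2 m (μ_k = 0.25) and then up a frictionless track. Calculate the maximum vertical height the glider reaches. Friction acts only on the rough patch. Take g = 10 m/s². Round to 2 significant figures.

Spring energy: E₀ = ½kx² = ½(5900)(0.069)² = 14.045 J
Friction: W_f = μ_k mg d = (0.25)(0.69)(10)(4.2) = 7.245 J
Energy at base of ramp: E = 14.045 − 7.245 = 6.8000 J
At max height all remaining energy is PE: mgh = E ⇒ h = E/(mg) = 6.8000/(0.69 × 10) = 0.9855 m

h = 0.99 m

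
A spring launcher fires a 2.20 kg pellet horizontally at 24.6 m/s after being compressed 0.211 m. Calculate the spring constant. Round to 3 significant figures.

½kx² = ½mv²
k = mv²/x² = (2.20)(24.6)²/(0.211)² = 29904 N/m

k = 29900 N/m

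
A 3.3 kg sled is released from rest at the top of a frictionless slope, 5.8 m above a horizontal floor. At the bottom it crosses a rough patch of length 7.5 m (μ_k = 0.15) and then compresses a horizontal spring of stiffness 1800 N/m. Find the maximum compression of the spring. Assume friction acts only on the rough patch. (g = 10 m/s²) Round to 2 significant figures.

Initial energy: E₁ = mgh = (3.3)(10)(5.8) = 191.40 J
Friction removes W_f = μ_k mg d = (0.15)(3.3)(10)(7.5) = 37.12 J
Energy reaching the spring: E = 191.40 − 37.12 = 154.28 J
At max compression ½kx² = E ⇒ x = √(2E/k) = √(2 × 154.28/1800) = 0.4140 m

x = 0.41 m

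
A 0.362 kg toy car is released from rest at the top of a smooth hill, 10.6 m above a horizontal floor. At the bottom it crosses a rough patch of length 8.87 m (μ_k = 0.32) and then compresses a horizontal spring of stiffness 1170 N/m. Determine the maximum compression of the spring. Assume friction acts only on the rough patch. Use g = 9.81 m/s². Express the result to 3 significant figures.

Initial energy: E₁ = mgh = (0.362)(9.81)(10.6) = 37.643 J
Friction removes W_f = μ_k mg d = (0.32)(0.362)(9.81)(8.87) = 10.08 J
Energy reaching the spring: E = 37.643 − 10.08 = 27.563 J
At max compression ½kx² = E ⇒ x = √(2E/k) = √(2 × 27.563/1170) = 0.2171 m

x = 0.217 m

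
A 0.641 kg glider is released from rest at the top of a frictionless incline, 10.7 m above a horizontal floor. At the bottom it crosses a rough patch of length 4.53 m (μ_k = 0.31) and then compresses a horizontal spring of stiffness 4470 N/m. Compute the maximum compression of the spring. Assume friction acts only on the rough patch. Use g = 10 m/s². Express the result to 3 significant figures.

x = 0.163 m

Initial energy: E₁ = mgh = (0.641)(10)(10.7) = 68.587 J
Friction removes W_f = μ_k mg d = (0.31)(0.641)(10)(4.53) = 9.002 J
Energy reaching the spring: E = 68.587 − 9.002 = 59.585 J
At max compression ½kx² = E ⇒ x = √(2E/k) = √(2 × 59.585/4470) = 0.1633 m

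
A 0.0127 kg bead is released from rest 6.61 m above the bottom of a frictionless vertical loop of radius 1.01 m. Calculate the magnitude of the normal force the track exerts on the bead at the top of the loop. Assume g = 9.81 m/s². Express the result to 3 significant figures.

N = 1.01 N

Energy from release to top (height 2r): mgh = ½mv_top² + mg(2r)
v_top² = 2g(h − 2r) = 2(9.81)(6.61 − 2.020) = 90.056 m²/s²
At the top, both N and weight point toward the centre: N + mg = mv_top²/r
N = m(v_top²/r − g) = 0.0127(90.056/1.01 − 9.81) = 1.008 N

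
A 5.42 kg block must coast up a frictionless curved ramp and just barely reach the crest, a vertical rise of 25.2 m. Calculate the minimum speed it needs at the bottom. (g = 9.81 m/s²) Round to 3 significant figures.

v = 22.2 m/s

At the top it is momentarily at rest, so all KE converts to PE: ½mv² = mgh
v = √(2gh) = √(2 × 9.81 × 25.2) = 22.24 m/s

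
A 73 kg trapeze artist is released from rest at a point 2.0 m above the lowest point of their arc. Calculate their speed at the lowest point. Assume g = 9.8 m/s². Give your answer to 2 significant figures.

Mechanical energy is conserved (no friction): mgh = ½mv²
The mass cancels from both sides.
v = √(2gh) = √(2 × 9.8 × 2.0) = √39.200 = 6.261 m/s

v = 6.3 m/s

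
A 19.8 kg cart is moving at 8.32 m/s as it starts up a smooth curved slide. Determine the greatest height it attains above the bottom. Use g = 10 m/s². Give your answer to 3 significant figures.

h = 3.46 m

Setting KE at the bottom equal to PE gained: ½mv² = mgh
h = v²/(2g) = 8.32²/(2 × 10) = 3.461 m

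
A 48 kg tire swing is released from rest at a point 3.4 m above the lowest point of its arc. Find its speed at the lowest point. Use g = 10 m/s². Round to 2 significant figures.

v = 8.2 m/s

By conservation of mechanical energy, mgh = ½mv²
v = √(2gh) = √(2 × 10 × 3.4) = √68.000 = 8.246 m/s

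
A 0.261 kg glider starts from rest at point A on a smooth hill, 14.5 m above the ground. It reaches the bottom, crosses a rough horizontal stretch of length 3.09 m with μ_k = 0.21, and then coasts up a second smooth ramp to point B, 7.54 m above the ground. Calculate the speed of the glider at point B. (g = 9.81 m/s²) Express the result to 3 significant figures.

Energy at A: mgh₁ = (0.261)(9.81)(14.5) = 37.126 J
Friction loss: W_f = μ_k mg d = 1.661 J
At B: ½mv² + mgh₂ = mgh₁ − W_f
½mv² = 37.126 − 1.661 − 19.305 = 16.159 J
v = √(2 × 16.159/0.261) = 11.13 m/s

v = 11.1 m/s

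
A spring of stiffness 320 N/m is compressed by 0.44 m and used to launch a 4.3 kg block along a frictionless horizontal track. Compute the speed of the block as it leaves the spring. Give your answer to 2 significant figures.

v = 3.8 m/s

The block leaves the spring when the spring is at natural length, so ½kx² = ½mv²
v = x√(k/m) = 0.44 × √(320/4.3) = 3.796 m/s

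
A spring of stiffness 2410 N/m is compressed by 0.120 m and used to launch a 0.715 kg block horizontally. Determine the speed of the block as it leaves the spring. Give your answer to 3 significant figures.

The block leaves the spring when the spring is at natural length, so ½kx² = ½mv²
v = x√(k/m) = 0.120 × √(2410/0.715) = 6.967 m/s

v = 6.97 m/s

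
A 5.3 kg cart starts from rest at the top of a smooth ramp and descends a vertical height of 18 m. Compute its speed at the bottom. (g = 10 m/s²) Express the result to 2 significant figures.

v = 19 m/s

By conservation of mechanical energy, mgh = ½mv²
The mass cancels from both sides.
v = √(2gh) = √(2 × 10 × 18) = √360.00 = 18.97 m/s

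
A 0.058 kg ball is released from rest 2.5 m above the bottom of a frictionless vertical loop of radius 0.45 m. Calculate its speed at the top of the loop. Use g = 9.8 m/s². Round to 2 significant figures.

v = 5.6 m/s

Energy conservation: mgh = ½mv_top² + mg(2r)
v_top² = 2g(h − 2r) = 2(9.8)(2.5 − 0.9000) = 31.36
v_top = 5.600 m/s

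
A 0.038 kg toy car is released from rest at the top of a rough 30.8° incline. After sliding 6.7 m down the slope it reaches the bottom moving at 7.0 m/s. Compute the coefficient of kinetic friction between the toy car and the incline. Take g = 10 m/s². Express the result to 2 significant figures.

The energy dissipated by friction is the PE lost minus the KE gained:
mgL sinθ = 1.3037 J; ½mv² = 0.93100 J
W_f = 1.3037 − 0.93100 = 0.3727 J
μ_k = W_f/(mg cosθ · L) = 0.3727/(0.3264 × 6.7) = 0.1704

μ_k = 0.17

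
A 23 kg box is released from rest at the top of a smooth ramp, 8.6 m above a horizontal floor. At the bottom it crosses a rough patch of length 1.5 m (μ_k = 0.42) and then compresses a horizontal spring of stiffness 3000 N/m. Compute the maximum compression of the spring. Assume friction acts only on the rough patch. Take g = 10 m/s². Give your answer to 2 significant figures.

Initial energy: E₁ = mgh = (23)(10)(8.6) = 1978.0 J
Friction removes W_f = μ_k mg d = (0.42)(23)(10)(1.5) = 144.9 J
Energy reaching the spring: E = 1978.0 − 144.9 = 1833.1 J
At max compression ½kx² = E ⇒ x = √(2E/k) = √(2 × 1833.1/3000) = 1.105 m

x = 1.1 m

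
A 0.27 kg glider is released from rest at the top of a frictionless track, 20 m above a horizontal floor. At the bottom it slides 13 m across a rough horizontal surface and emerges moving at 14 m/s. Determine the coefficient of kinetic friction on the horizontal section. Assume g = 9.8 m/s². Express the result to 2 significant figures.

Applying the work–energy principle:
mgh = ½mv² + μ_k m g d
mgh = 52.920 J; ½mv² = 26.460 J
W_f = 52.920 − 26.460 = 26.46 J
μ_k = W_f/(mg·d) = 26.46/(2.646 × 13) = 0.7692

μ_k = 0.77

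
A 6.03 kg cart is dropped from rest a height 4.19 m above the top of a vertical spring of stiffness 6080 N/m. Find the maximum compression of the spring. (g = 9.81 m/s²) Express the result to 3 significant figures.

x = 0.295 m

Let x be the compression. The total drop is H + x, and the cart is instantaneously at rest at max compression, so energy conservation gives:
mg(H + x) = ½kx²
½(6080)x² − (6.03)(9.81)x − (6.03)(9.81)(4.19) = 0
3040x² − 59.15x − 247.9 = 0
x = [59.15 + √(3499 + 3.0139e+06)]/(2 × 3040) = 0.2954 m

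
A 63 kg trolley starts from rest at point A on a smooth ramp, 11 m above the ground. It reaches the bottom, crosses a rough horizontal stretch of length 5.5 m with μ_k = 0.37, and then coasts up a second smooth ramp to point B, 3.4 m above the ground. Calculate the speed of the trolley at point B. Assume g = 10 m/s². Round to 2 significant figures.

v = 11 m/s

Energy at A: mgh₁ = (63)(10)(11) = 6930.0 J
Friction loss: W_f = μ_k mg d = 1282 J
At B: ½mv² + mgh₂ = mgh₁ − W_f
½mv² = 6930.0 − 1282 − 2142.0 = 3505.9 J
v = √(2 × 3505.9/63) = 10.55 m/s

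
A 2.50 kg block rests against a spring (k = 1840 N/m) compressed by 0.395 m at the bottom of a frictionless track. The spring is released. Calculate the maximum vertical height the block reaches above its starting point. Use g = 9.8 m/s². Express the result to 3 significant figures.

At maximum height the block is at rest, so ½kx² = mgh
h = kx²/(2mg) = (1840)(0.395)²/(2 × 2.50 × 9.8) = 5.859 m

h = 5.86 m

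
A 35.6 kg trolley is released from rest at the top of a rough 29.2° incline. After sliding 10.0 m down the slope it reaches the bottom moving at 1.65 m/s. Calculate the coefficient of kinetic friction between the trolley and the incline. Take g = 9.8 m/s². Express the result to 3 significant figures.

Energy balance down the incline: mg L sinθ − ½mv² = μ_k (mg cosθ) L
mgL sinθ = 1702.0 J; ½mv² = 48.460 J
W_f = 1702.0 − 48.460 = 1654 J
μ_k = W_f/(mg cosθ · L) = 1654/(304.5 × 10.0) = 0.5430

μ_k = 0.543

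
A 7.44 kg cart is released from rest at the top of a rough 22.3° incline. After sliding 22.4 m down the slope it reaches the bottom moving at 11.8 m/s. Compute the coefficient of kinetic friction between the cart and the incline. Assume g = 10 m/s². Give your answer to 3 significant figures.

μ_k = 0.0742

The energy dissipated by friction is the PE lost minus the KE gained:
mgL sinθ = 632.39 J; ½mv² = 517.97 J
W_f = 632.39 − 517.97 = 114.4 J
μ_k = W_f/(mg cosθ · L) = 114.4/(68.84 × 22.4) = 0.07420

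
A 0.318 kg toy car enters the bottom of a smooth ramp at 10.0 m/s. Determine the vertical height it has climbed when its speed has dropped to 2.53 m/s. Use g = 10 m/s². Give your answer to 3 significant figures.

Conservation of energy: ½mv₁² = ½mv₂² + mgh
h = (v₁² − v₂²)/(2g) = (10.0² − 2.53²)/(2 × 10) = 4.680 m

h = 4.68 m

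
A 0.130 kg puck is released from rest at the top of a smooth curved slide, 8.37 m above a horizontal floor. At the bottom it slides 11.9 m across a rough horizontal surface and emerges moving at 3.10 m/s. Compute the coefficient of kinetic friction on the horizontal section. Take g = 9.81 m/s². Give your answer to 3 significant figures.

μ_k = 0.662

Energy bookkeeping (friction removes W_f = μ_k N d):
mgh = ½mv² + μ_k m g d
mgh = 10.674 J; ½mv² = 0.62465 J
W_f = 10.674 − 0.62465 = 10.05 J
μ_k = W_f/(mg·d) = 10.05/(1.275 × 11.9) = 0.6622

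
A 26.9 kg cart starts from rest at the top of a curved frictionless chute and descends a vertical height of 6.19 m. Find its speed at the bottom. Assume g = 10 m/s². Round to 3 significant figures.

By conservation of mechanical energy, mgh = ½mv²
v = √(2gh) = √(2 × 10 × 6.19) = √123.80 = 11.13 m/s

v = 11.1 m/s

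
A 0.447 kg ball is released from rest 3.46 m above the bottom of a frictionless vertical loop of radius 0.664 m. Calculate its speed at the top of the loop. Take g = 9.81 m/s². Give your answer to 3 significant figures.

v = 6.47 m/s

Energy conservation: mgh = ½mv_top² + mg(2r)
v_top² = 2g(h − 2r) = 2(9.81)(3.46 − 1.328) = 41.83
v_top = 6.468 m/s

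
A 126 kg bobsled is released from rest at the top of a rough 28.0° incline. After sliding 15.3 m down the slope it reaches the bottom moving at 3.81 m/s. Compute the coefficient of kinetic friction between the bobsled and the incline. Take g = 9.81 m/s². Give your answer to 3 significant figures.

μ_k = 0.477

mgh = ½mv² + μ_k (mg cosθ) L, with h = L sinθ
mgL sinθ = 8878.5 J; ½mv² = 914.51 J
W_f = 8878.5 − 914.51 = 7964 J
μ_k = W_f/(mg cosθ · L) = 7964/(1091 × 15.3) = 0.4769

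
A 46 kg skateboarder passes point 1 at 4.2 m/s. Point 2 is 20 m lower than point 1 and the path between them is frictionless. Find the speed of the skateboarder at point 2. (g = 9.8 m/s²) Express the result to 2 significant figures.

Equating total energy at the two states: ½mv₀² + mgh = ½mv²
v² = v₀² + 2gh = (4.2)² + 2(9.8)(20) = 409.64
v = √409.64 = 20.24 m/s

v = 20 m/s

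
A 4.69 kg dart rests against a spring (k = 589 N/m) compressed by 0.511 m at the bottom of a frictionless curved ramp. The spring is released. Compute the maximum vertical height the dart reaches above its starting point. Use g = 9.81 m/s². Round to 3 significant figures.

All spring PE becomes gravitational PE at the highest point: ½kx² = mgh
h = kx²/(2mg) = (589)(0.511)²/(2 × 4.69 × 9.81) = 1.671 m

h = 1.67 m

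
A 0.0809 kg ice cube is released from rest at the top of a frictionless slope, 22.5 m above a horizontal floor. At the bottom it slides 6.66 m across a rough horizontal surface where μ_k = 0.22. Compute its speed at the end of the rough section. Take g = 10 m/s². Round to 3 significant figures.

v = 20.5 m/s

Energy at the top = energy at the end + work done against friction:
mgh = ½mv² + μ_k m g d
W_f = μ_k mg d = (0.22)(0.0809)(10)(6.66) = 1.185 J
½mv² = mgh − W_f = 18.202 − 1.185 = 17.017 J
v = √(2 × 17.017/0.0809) = 20.51 m/s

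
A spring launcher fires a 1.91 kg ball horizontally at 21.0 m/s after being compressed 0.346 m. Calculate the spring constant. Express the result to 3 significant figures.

Energy stored in the spring equals the launch KE: ½kx² = ½mv²
k = mv²/x² = (1.91)(21.0)²/(0.346)² = 7036 N/m

k = 7040 N/m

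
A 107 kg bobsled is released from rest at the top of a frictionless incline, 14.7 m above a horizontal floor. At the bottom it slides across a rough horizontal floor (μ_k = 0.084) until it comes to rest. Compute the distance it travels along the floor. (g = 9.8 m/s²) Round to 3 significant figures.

Applying the work–energy principle:
At rest all PE has been dissipated by friction: mgh = μ_k m g d
d = h/μ_k = 14.7/0.084 = 175.0 m

d = 175 m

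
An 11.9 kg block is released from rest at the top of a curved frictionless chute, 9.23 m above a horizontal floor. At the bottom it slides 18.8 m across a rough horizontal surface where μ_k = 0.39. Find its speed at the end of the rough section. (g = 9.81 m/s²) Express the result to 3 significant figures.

Applying the work–energy principle:
mgh = ½mv² + μ_k m g d
W_f = μ_k mg d = (0.39)(11.9)(9.81)(18.8) = 855.9 J
½mv² = mgh − W_f = 1077.5 − 855.9 = 221.57 J
v = √(2 × 221.57/11.9) = 6.102 m/s

v = 6.10 m/s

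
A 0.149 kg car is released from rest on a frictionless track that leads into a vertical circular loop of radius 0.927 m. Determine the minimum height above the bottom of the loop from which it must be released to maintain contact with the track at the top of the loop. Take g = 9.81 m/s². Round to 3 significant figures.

h = 2.32 m

At the top, for minimum speed gravity alone supplies the centripetal force: mg = mv_top²/r ⇒ v_top² = gr = 9.094 m²/s²
Energy conservation from release height h to the top (height 2r): mgh = ½mv_top² + mg(2r)
h = v_top²/(2g) + 2r = r/2 + 2r = 5r/2 = 2.317 m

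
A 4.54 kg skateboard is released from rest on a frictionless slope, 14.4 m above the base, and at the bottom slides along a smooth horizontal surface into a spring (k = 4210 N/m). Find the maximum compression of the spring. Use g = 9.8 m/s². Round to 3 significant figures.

At max compression the skateboard is momentarily at rest: mgh = ½kx²
x = √(2mgh/k) = √(2 × 4.54 × 9.8 × 14.4 / 4210) = 0.5517 m

x = 0.552 m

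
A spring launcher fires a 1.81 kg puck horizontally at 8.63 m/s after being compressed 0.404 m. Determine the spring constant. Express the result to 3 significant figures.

½kx² = ½mv²
k = mv²/x² = (1.81)(8.63)²/(0.404)² = 825.9 N/m

k = 826 N/m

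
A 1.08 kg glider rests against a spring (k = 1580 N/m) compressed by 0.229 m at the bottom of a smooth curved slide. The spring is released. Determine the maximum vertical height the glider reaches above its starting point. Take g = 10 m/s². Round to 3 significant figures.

Energy conservation from release to the highest point: ½kx² = mgh
h = kx²/(2mg) = (1580)(0.229)²/(2 × 1.08 × 10) = 3.836 m

h = 3.84 m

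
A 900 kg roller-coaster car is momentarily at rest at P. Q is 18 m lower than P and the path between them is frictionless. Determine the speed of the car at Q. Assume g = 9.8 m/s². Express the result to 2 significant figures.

By conservation of mechanical energy, mgh = ½mv²
The mass cancels from both sides.
v = √(2gh) = √(2 × 9.8 × 18) = √352.80 = 18.78 m/s

v = 19 m/s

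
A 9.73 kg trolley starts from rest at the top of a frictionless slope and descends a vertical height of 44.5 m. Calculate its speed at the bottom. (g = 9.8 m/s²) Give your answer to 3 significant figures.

v = 29.5 m/s

Equating total energy at the two states: mgh = ½mv²
v = √(2gh) = √(2 × 9.8 × 44.5) = √872.20 = 29.53 m/s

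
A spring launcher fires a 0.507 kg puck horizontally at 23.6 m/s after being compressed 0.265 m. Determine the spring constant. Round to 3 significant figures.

½kx² = ½mv²
k = mv²/x² = (0.507)(23.6)²/(0.265)² = 4021 N/m

k = 4020 N/m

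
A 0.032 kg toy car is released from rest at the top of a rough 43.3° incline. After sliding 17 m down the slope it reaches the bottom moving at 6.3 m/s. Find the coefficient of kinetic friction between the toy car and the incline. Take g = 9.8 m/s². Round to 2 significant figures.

mgh = ½mv² + μ_k (mg cosθ) L, with h = L sinθ
mgL sinθ = 3.6562 J; ½mv² = 0.63504 J
W_f = 3.6562 − 0.63504 = 3.021 J
μ_k = W_f/(mg cosθ · L) = 3.021/(0.2282 × 17) = 0.7787

μ_k = 0.78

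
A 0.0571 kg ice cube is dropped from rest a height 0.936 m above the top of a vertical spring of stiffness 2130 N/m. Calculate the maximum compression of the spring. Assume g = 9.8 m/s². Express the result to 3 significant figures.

x = 0.0224 m

Take the reference level at the top of the uncompressed spring. At max compression the cube has fallen H + x and is momentarily at rest:
mg(H + x) = ½kx²
½(2130)x² − (0.0571)(9.8)x − (0.0571)(9.8)(0.936) = 0
1065x² − 0.5596x − 0.5238 = 0
x = [0.5596 + √(0.3131 + 2231.2)]/(2 × 1065) = 0.02244 m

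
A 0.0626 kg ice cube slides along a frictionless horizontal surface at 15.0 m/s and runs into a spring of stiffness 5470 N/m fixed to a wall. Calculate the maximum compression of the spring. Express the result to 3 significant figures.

x = 0.0507 m

Conservation of energy between contact and max compression: ½mv² = ½kx²
x = v√(m/k) = 15.0 × √(0.0626/5470) = 0.05074 m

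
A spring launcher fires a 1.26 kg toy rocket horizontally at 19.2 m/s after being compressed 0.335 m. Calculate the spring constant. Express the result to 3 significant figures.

k = 4140 N/m

½kx² = ½mv²
k = mv²/x² = (1.26)(19.2)²/(0.335)² = 4139 N/m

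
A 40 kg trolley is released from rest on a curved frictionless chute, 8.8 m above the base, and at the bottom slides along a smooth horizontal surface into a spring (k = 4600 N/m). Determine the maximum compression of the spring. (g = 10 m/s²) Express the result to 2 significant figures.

x = 1.2 m

At max compression the trolley is momentarily at rest: mgh = ½kx²
x = √(2mgh/k) = √(2 × 40 × 10 × 8.8 / 4600) = 1.237 m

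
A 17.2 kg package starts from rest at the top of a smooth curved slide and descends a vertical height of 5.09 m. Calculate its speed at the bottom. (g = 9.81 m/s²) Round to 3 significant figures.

v = 9.99 m/s

Mechanical energy is conserved (no friction): mgh = ½mv²
The mass cancels from both sides.
v = √(2gh) = √(2 × 9.81 × 5.09) = √99.866 = 9.993 m/s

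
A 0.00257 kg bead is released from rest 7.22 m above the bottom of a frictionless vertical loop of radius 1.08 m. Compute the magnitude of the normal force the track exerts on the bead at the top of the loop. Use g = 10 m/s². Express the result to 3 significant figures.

N = 0.215 N

Energy from release to top (height 2r): mgh = ½mv_top² + mg(2r)
v_top² = 2g(h − 2r) = 2(10)(7.22 − 2.160) = 101.20 m²/s²
At the top, both N and weight point toward the centre: N + mg = mv_top²/r
N = m(v_top²/r − g) = 0.00257(101.20/1.08 − 10) = 0.2151 N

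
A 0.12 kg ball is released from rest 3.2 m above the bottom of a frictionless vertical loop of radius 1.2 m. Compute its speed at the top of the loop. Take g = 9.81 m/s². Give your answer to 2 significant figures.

Energy conservation: mgh = ½mv_top² + mg(2r)
v_top² = 2g(h − 2r) = 2(9.81)(3.2 − 2.400) = 15.70
v_top = 3.962 m/s

v = 4.0 m/s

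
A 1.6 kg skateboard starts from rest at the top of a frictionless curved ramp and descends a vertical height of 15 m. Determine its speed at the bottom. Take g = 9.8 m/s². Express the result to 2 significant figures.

v = 17 m/s

Mechanical energy is conserved (no friction): mgh = ½mv²
v = √(2gh) = √(2 × 9.8 × 15) = √294.00 = 17.15 m/s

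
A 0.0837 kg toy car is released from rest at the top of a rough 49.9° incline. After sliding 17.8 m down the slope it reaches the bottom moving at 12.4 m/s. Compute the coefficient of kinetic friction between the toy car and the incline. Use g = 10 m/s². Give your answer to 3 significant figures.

μ_k = 0.517

mgh = ½mv² + μ_k (mg cosθ) L, with h = L sinθ
mgL sinθ = 11.396 J; ½mv² = 6.4349 J
W_f = 11.396 − 6.4349 = 4.961 J
μ_k = W_f/(mg cosθ · L) = 4.961/(0.5391 × 17.8) = 0.5170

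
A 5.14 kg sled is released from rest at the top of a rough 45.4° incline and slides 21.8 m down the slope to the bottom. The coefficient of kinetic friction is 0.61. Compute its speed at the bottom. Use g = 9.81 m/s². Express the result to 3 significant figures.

Energy: mgh = ½mv² + W_f, with h = L sinθ and W_f = μ_k (mg cosθ) L
mgh = mgL sinθ = (5.14)(9.81)(21.8)sin45.4° = 782.68 J
W_f = μ_k mg cosθ · L = (0.61)(5.14)(9.81)cos45.4°·21.8 = 470.8 J
½mv² = 782.68 − 470.8 = 311.87 J
v = √(2 × 311.87/5.14) = 11.02 m/s

v = 11.0 m/s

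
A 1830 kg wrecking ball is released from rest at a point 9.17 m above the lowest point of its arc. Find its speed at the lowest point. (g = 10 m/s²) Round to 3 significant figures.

Equating total energy at the two states: mgh = ½mv²
v = √(2gh) = √(2 × 10 × 9.17) = √183.40 = 13.54 m/s

v = 13.5 m/s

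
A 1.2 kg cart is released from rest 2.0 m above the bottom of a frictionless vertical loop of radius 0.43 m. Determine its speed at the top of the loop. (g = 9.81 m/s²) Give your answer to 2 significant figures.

Energy conservation: mgh = ½mv_top² + mg(2r)
v_top² = 2g(h − 2r) = 2(9.81)(2.0 − 0.8600) = 22.37
v_top = 4.729 m/s

v = 4.7 m/s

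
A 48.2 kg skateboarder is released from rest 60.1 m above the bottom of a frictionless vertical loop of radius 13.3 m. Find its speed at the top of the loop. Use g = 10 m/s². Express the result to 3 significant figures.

v = 25.9 m/s

Energy conservation: mgh = ½mv_top² + mg(2r)
v_top² = 2g(h − 2r) = 2(10)(60.1 − 26.60) = 670.0
v_top = 25.88 m/s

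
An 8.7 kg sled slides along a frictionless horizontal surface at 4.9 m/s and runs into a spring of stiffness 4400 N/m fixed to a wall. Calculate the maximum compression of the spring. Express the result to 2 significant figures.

x = 0.22 m

Conservation of energy between contact and max compression: ½mv² = ½kx²
x = v√(m/k) = 4.9 × √(8.7/4400) = 0.2179 m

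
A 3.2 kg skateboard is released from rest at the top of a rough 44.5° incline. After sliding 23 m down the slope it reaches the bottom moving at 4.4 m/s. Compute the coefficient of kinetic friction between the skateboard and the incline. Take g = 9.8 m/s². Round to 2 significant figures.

mgh = ½mv² + μ_k (mg cosθ) L, with h = L sinθ
mgL sinθ = 505.55 J; ½mv² = 30.976 J
W_f = 505.55 − 30.976 = 474.6 J
μ_k = W_f/(mg cosθ · L) = 474.6/(22.37 × 23) = 0.9225

μ_k = 0.92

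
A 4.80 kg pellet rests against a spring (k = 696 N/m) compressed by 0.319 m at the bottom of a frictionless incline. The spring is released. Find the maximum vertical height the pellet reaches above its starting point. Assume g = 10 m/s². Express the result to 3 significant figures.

h = 0.738 m

All spring PE becomes gravitational PE at the highest point: ½kx² = mgh
h = kx²/(2mg) = (696)(0.319)²/(2 × 4.80 × 10) = 0.7378 m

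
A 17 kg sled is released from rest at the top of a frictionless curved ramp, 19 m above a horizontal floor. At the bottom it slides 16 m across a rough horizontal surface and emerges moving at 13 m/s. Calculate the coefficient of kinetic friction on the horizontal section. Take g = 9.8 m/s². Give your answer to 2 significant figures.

Applying the work–energy principle:
mgh = ½mv² + μ_k m g d
mgh = 3165.4 J; ½mv² = 1436.5 J
W_f = 3165.4 − 1436.5 = 1729 J
μ_k = W_f/(mg·d) = 1729/(166.6 × 16) = 0.6486

μ_k = 0.65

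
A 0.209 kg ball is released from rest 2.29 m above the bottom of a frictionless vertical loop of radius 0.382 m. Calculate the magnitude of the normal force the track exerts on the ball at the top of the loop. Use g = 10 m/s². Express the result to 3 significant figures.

N = 14.6 N

Energy from release to top (height 2r): mgh = ½mv_top² + mg(2r)
v_top² = 2g(h − 2r) = 2(10)(2.29 − 0.7640) = 30.520 m²/s²
At the top, both N and weight point toward the centre: N + mg = mv_top²/r
N = m(v_top²/r − g) = 0.209(30.520/0.382 − 10) = 14.61 N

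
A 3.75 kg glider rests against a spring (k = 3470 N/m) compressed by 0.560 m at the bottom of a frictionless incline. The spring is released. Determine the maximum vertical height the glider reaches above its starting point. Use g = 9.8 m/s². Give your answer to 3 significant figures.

h = 14.8 m

At maximum height the glider is at rest, so ½kx² = mgh
h = kx²/(2mg) = (3470)(0.560)²/(2 × 3.75 × 9.8) = 14.81 m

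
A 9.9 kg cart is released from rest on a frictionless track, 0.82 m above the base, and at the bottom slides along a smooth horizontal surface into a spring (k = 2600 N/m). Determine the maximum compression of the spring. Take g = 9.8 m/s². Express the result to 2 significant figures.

Gravitational PE at the top equals spring PE at max compression: mgh = ½kx²
x = √(2mgh/k) = √(2 × 9.9 × 9.8 × 0.82 / 2600) = 0.2474 m

x = 0.25 m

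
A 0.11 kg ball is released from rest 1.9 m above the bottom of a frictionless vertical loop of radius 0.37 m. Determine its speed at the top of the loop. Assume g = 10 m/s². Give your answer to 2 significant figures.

v = 4.8 m/s

Energy conservation: mgh = ½mv_top² + mg(2r)
v_top² = 2g(h − 2r) = 2(10)(1.9 − 0.7400) = 23.20
v_top = 4.817 m/s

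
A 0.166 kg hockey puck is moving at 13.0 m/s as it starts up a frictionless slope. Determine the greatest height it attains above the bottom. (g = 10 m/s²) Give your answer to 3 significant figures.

Setting KE at the bottom equal to PE gained: ½mv² = mgh
h = v²/(2g) = 13.0²/(2 × 10) = 8.450 m

h = 8.45 m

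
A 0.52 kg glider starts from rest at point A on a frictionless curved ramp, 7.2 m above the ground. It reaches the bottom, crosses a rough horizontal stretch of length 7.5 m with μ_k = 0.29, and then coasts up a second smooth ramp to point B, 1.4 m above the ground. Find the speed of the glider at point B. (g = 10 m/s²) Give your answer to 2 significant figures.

v = 8.5 m/s

Energy at A: mgh₁ = (0.52)(10)(7.2) = 37.440 J
Friction loss: W_f = μ_k mg d = 11.31 J
At B: ½mv² + mgh₂ = mgh₁ − W_f
½mv² = 37.440 − 11.31 − 7.2800 = 18.850 J
v = √(2 × 18.850/0.52) = 8.515 m/s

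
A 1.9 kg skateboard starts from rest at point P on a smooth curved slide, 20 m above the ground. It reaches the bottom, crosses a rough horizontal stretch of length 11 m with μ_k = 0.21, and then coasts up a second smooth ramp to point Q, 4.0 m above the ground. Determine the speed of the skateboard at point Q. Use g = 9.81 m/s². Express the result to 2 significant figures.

Energy at P: mgh₁ = (1.9)(9.81)(20) = 372.78 J
Friction loss: W_f = μ_k mg d = 43.06 J
At Q: ½mv² + mgh₂ = mgh₁ − W_f
½mv² = 372.78 − 43.06 − 74.556 = 255.17 J
v = √(2 × 255.17/1.9) = 16.39 m/s

v = 16 m/s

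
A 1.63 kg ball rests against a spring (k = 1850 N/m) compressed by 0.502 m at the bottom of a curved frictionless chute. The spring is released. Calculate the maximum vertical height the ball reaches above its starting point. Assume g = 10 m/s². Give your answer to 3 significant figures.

h = 14.3 m

Energy conservation from release to the highest point: ½kx² = mgh
h = kx²/(2mg) = (1850)(0.502)²/(2 × 1.63 × 10) = 14.30 m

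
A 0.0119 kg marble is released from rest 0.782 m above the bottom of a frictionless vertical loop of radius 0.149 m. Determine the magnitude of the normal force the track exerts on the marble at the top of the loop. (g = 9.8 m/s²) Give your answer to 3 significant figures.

Energy from release to top (height 2r): mgh = ½mv_top² + mg(2r)
v_top² = 2g(h − 2r) = 2(9.8)(0.782 − 0.2980) = 9.4864 m²/s²
At the top, both N and weight point toward the centre: N + mg = mv_top²/r
N = m(v_top²/r − g) = 0.0119(9.4864/0.149 − 9.8) = 0.6410 N

N = 0.641 N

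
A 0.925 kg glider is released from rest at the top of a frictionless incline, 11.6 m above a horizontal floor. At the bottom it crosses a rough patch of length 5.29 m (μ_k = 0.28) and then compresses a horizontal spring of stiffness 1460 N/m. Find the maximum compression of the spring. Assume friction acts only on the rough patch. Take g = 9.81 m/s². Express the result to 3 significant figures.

Initial energy: E₁ = mgh = (0.925)(9.81)(11.6) = 105.26 J
Friction removes W_f = μ_k mg d = (0.28)(0.925)(9.81)(5.29) = 13.44 J
Energy reaching the spring: E = 105.26 − 13.44 = 91.821 J
At max compression ½kx² = E ⇒ x = √(2E/k) = √(2 × 91.821/1460) = 0.3547 m

x = 0.355 m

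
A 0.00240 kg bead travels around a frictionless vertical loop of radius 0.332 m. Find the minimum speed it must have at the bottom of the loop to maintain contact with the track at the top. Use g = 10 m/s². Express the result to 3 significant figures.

v = 4.07 m/s

At the top: mg = mv_top²/r ⇒ v_top² = gr = 3.320 m²/s²
Energy from bottom to top (height 2r): ½mv_bot² = ½mv_top² + mg(2r)
v_bot² = gr + 4gr = 5gr = 16.60
v_bot = √(5gr) = 4.074 m/s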